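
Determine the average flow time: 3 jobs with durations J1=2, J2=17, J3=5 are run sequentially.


Completion times:
  J1: completes at 2
  J2: completes at 19
  J3: completes at 24
Sum = 45
Average = 45/3
= 15.00


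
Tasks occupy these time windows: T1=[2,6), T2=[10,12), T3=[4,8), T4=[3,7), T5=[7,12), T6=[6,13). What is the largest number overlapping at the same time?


Check each time point for overlaps:
  t=4: 3 tasks active (T1, T3, T4)
Max concurrent = 3


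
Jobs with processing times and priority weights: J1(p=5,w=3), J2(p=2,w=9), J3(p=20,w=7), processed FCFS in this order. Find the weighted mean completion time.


Completion times:
  J1: C=5, w×C=3×5=15
  J2: C=7, w×C=9×7=63
  J3: C=27, w×C=7×27=189
Sum w×C = 267
Sum w = 19
Weighted avg = 267/19
= 14.05


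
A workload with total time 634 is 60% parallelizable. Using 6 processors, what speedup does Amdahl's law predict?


Amdahl's law: T_p = T × ((1-p) + p/N)
= 634 × ((1-0.6) + 0.6/6)
= 634 × (0.40 + 0.1000)
= 634 × 0.5000
= 317.00
Speedup = 634/317.00
= 2.00×


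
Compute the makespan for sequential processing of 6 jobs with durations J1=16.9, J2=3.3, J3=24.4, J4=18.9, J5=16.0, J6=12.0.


Sequential makespan: sum all processing times
= 16.9 + 3.3 + 24.4 + 18.9 + 16.0 + 12.0
= 91.5 time units


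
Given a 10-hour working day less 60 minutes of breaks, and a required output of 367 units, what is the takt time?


Available = 10×60 - 60 = 540 min
Takt time = 540 / 367
= 1.47 min/unit


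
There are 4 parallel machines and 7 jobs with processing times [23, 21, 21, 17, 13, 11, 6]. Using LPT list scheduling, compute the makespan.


Jobs (LPT sorted): [23, 21, 21, 17, 13, 11, 6]
Machines: 4
  J=23 → Machine 1 (load: 0+23=23)
  J=21 → Machine 2 (load: 0+21=21)
  J=21 → Machine 3 (load: 0+21=21)
  J=17 → Machine 4 (load: 0+17=17)
  J=13 → Machine 4 (load: 17+13=30)
  J=11 → Machine 2 (load: 21+11=32)
  J=6 → Machine 3 (load: 21+6=27)
Machine loads: [23, 32, 27, 30]
Makespan = max = 32 time units


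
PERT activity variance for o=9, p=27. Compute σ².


σ² = ((p - o) / 6)² = (p - o)² / 36
= (27 - 9)² / 36
= 18² / 36
= 324 / 36
= 9.0000


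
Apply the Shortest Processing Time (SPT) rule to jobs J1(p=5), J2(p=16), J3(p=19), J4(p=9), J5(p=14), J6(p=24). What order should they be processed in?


SPT: sort by shortest processing time
  J1: p=5
  J4: p=9
  J5: p=14
  J2: p=16
  J3: p=19
  J6: p=24
Order: J1 → J4 → J5 → J2 → J3 → J6


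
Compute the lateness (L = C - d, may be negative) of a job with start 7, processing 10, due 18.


Completion = 7 + 10 = 17
Lateness = C - d = 17 - 18
= -1


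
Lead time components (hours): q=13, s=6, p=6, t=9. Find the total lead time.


Lead time = queue + setup + processing + transit
= 13 + 6 + 6 + 9
= 34 hours


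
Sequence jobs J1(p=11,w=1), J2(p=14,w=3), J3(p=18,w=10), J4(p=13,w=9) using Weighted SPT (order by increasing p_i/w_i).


WSPT (Smith's rule): sort by p/w ascending
  J4: p/w = 13/9 = 1.444
  J3: p/w = 18/10 = 1.800
  J2: p/w = 14/3 = 4.667
  J1: p/w = 11/1 = 11.000
Order: J4 → J3 → J2 → J1


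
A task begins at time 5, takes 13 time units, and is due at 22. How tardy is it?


Completion = start + processing = 5 + 13 = 18
Tardiness = max(0, C - d) = max(0, 18 - 22)
= max(0, -4)
= 0


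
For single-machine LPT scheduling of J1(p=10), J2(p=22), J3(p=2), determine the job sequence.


LPT: sort by longest processing time first
  J2: p=22
  J1: p=10
  J3: p=2
Order: J2 → J1 → J3


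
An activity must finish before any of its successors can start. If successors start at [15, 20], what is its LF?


LF = min of all successor start times
Successors start at: [15, 20]
LF = min(15, 20)
= 15


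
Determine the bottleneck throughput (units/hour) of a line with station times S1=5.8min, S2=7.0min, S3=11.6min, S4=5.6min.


Bottleneck = longest station time
Station times: [5.8, 7.0, 11.6, 5.6]
Max = 11.6 min
Rate = 60 / 11.6
= 5.17 units/hour (bottleneck: 11.6min)


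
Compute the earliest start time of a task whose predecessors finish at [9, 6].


ES = max of all predecessor completion times
Predecessors: [9, 6]
ES = max(9, 6)
= 9


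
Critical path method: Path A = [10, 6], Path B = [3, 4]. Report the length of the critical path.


Path A: 10 + 6 = 16
Path B: 3 + 4 = 7
Critical path = longest = max(16, 7)
= 16 (Path A)


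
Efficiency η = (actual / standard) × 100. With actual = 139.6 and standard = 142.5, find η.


Efficiency = (actual / standard) × 100
= (139.6 / 142.5) × 100
= 98.0%


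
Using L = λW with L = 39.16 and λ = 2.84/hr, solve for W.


Little's law: L = λW → W = L / λ
= 39.16 / 2.84
= 13.79 hours


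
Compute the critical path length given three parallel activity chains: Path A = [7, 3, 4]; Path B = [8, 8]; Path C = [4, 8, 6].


Path A: 7 + 3 + 4 = 14
Path B: 8 + 8 = 16
Path C: 4 + 8 + 6 = 18
Critical path = longest = max(14, 16, 18)
= 18 (Path C)


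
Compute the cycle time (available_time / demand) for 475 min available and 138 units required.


Cycle time = available time / demand
= 475 / 138
= 3.44 min/unit


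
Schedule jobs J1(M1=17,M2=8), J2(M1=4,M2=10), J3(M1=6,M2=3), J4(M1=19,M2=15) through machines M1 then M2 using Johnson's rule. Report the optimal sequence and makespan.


Johnson's rule:
Group 1 (M1≤M2, sort by M1): ['J2']
Group 2 (M1>M2, sort desc M2): ['J4', 'J1', 'J3']
Sequence: J2 → J4 → J1 → J3
Makespan calculation:
  J2: M1 done=4, M2 done=14
  J4: M1 done=23, M2 done=38
  J1: M1 done=40, M2 done=48
  J3: M1 done=46, M2 done=51
= Sequence: J2 → J4 → J1 → J3, Makespan: 51


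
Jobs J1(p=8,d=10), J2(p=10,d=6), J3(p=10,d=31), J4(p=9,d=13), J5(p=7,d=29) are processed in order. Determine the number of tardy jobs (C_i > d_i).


Completion vs due date:
  J1: C=8, d=10 → on time
  J2: C=18, d=6 → TARDY
  J3: C=28, d=31 → on time
  J4: C=37, d=13 → TARDY
  J5: C=44, d=29 → TARDY
Tardy jobs: J2, J4, J5
Count = 3


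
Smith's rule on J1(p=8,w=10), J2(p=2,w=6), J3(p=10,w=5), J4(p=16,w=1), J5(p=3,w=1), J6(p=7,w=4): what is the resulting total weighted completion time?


WSPT order (by p/w): J2 → J1 → J6 → J3 → J5 → J4
  J2: C=2, w·C=6×2=12
  J1: C=10, w·C=10×10=100
  J6: C=17, w·C=4×17=68
  J3: C=27, w·C=5×27=135
  J5: C=30, w·C=1×30=30
  J4: C=46, w·C=1×46=46
Σ w·C = 391
= 391


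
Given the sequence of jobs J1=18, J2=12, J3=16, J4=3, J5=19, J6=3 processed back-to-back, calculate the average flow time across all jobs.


Completion times:
  J1: completes at 18
  J2: completes at 30
  J3: completes at 46
  J4: completes at 49
  J5: completes at 68
  J6: completes at 71
Sum = 282
Average = 282/6
= 47.00


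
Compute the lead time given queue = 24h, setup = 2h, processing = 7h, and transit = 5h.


Lead time = queue + setup + processing + transit
= 24 + 2 + 7 + 5
= 38 hours


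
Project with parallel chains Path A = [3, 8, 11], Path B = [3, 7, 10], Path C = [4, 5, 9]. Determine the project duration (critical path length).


Path A: 3 + 8 + 11 = 22
Path B: 3 + 7 + 10 = 20
Path C: 4 + 5 + 9 = 18
Critical path = longest = max(22, 20, 18)
= 22 (Path A)


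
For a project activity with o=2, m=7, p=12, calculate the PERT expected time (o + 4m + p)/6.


te = (o + 4m + p) / 6
= (2 + 4×7 + 12) / 6
= (2 + 28 + 12) / 6
= 42 / 6
= 7.00


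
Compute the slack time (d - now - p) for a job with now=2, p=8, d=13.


Slack = due - current_time - processing
= 13 - 2 - 8
= 3


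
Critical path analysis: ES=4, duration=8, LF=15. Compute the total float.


EF = ES + duration = 4 + 8 = 12
LS = LF - duration = 15 - 8 = 7
Total Float = LF - EF = 15 - 12
(or LS - ES = 7 - 4)
= 3


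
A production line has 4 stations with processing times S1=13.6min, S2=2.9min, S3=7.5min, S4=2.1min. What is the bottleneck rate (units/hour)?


Bottleneck = longest station time
Station times: [13.6, 2.9, 7.5, 2.1]
Max = 13.6 min
Rate = 60 / 13.6
= 4.41 units/hour (bottleneck: 13.6min)


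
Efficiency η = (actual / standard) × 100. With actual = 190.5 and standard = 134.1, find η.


Efficiency = (actual / standard) × 100
= (190.5 / 134.1) × 100
= 142.1%


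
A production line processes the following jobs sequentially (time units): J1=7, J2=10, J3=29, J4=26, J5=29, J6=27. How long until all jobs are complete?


Sequential makespan: sum all processing times
= 7 + 10 + 29 + 26 + 29 + 27
= 128 time units


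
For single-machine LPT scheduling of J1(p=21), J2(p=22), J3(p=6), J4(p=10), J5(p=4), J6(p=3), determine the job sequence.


LPT: sort by longest processing time first
  J2: p=22
  J1: p=21
  J4: p=10
  J3: p=6
  J5: p=4
  J6: p=3
Order: J2 → J1 → J4 → J3 → J5 → J6


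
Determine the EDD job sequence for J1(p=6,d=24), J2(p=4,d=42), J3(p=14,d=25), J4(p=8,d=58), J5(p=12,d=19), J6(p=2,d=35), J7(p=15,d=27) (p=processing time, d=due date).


EDD: sort by earliest due date
  J5: d=19, p=12
  J1: d=24, p=6
  J3: d=25, p=14
  J7: d=27, p=15
  J6: d=35, p=2
  J2: d=42, p=4
  J4: d=58, p=8
Order: J5 → J1 → J3 → J7 → J6 → J2 → J4


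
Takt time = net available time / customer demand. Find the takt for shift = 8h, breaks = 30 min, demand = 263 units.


Available = 8×60 - 30 = 450 min
Takt time = 450 / 263
= 1.71 min/unit


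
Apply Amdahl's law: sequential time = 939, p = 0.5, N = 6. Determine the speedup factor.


Amdahl's law: T_p = T × ((1-p) + p/N)
= 939 × ((1-0.5) + 0.5/6)
= 939 × (0.50 + 0.0833)
= 939 × 0.5833
= 547.75
Speedup = 939/547.75
= 1.71×


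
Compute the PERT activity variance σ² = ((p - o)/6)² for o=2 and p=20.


σ² = ((p - o) / 6)² = (p - o)² / 36
= (20 - 2)² / 36
= 18² / 36
= 324 / 36
= 9.0000


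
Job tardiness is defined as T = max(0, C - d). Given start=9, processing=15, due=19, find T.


Completion = start + processing = 9 + 15 = 24
Tardiness = max(0, C - d) = max(0, 24 - 19)
= max(0, 5)
= 5


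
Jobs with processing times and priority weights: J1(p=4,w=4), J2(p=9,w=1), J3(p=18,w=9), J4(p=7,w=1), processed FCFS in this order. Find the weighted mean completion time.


Completion times:
  J1: C=4, w×C=4×4=16
  J2: C=13, w×C=1×13=13
  J3: C=31, w×C=9×31=279
  J4: C=38, w×C=1×38=38
Sum w×C = 346
Sum w = 15
Weighted avg = 346/15
= 23.07


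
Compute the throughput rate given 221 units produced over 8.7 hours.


Throughput = units / time
= 221 / 8.7
= 25.4 units/hour


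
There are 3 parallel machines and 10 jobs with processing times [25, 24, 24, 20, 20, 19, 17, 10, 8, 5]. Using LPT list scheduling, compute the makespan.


Jobs (LPT sorted): [25, 24, 24, 20, 20, 19, 17, 10, 8, 5]
Machines: 3
  J=25 → Machine 1 (load: 0+25=25)
  J=24 → Machine 2 (load: 0+24=24)
  J=24 → Machine 3 (load: 0+24=24)
  J=20 → Machine 2 (load: 24+20=44)
  J=20 → Machine 3 (load: 24+20=44)
  J=19 → Machine 1 (load: 25+19=44)
  J=17 → Machine 1 (load: 44+17=61)
  J=10 → Machine 2 (load: 44+10=54)
  J=8 → Machine 3 (load: 44+8=52)
  J=5 → Machine 3 (load: 52+5=57)
Machine loads: [61, 54, 57]
Makespan = max = 61 time units


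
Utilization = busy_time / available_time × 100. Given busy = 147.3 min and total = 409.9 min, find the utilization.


Utilization = busy / total × 100
= 147.3 / 409.9 × 100
= 35.9%


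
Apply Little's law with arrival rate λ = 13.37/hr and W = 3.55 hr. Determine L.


Little's law: L = λ × W
= 13.37 × 3.55
= 47.46


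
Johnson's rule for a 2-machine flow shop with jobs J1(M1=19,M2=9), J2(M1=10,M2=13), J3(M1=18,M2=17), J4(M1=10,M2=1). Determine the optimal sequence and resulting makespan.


Johnson's rule:
Group 1 (M1≤M2, sort by M1): ['J2']
Group 2 (M1>M2, sort desc M2): ['J3', 'J1', 'J4']
Sequence: J2 → J3 → J1 → J4
Makespan calculation:
  J2: M1 done=10, M2 done=23
  J3: M1 done=28, M2 done=45
  J1: M1 done=47, M2 done=56
  J4: M1 done=57, M2 done=58
= Sequence: J2 → J3 → J1 → J4, Makespan: 58


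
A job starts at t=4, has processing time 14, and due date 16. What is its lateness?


Completion = 4 + 14 = 18
Lateness = C - d = 18 - 16
= 2


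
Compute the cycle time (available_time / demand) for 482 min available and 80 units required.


Cycle time = available time / demand
= 482 / 80
= 6.03 min/unit


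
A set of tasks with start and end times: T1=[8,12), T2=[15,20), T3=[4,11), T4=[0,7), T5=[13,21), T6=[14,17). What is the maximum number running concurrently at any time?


Check each time point for overlaps:
  t=15: 3 tasks active (T2, T5, T6)
Max concurrent = 3


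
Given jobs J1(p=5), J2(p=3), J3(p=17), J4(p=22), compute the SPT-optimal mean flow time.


SPT order: J2 → J1 → J3 → J4
Completion times:
  J2: C=3
  J1: C=8
  J3: C=25
  J4: C=47
Sum = 83, n = 4
Mean flow = 83/4
= 20.75


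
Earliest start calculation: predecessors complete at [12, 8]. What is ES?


ES = max of all predecessor completion times
Predecessors: [12, 8]
ES = max(12, 8)
= 12


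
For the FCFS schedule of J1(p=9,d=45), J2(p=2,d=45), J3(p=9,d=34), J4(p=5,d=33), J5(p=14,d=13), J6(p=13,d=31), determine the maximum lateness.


Lateness per job (L = C - d):
  J1: C=9, d=45, L=-36
  J2: C=11, d=45, L=-34
  J3: C=20, d=34, L=-14
  J4: C=25, d=33, L=-8
  J5: C=39, d=13, L=26
  J6: C=52, d=31, L=21
Lmax = max(-36, -34, -14, -8, 26, 21)
= 26


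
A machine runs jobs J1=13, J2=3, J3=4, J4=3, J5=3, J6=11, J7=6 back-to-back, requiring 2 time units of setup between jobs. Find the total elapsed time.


Makespan = Σ processing + (n-1) × setup
= (13 + 3 + 4 + 3 + 3 + 11 + 6) + (7-1)×2
= 43 + 12
= 55 time units


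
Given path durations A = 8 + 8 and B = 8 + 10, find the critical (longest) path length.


Path A: 8 + 8 = 16
Path B: 8 + 10 = 18
Critical path = longest = max(16, 18)
= 18 (Path B)


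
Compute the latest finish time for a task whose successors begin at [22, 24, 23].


LF = min of all successor start times
Successors start at: [22, 24, 23]
LF = min(22, 24, 23)
= 22


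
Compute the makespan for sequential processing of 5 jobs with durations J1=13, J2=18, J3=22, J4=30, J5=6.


Sequential makespan: sum all processing times
= 13 + 18 + 22 + 30 + 6
= 89 time units


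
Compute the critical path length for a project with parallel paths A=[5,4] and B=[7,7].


Path A: 5 + 4 = 9
Path B: 7 + 7 = 14
Critical path = longest = max(9, 14)
= 14 (Path B)


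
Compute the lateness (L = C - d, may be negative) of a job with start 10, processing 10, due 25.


Completion = 10 + 10 = 20
Lateness = C - d = 20 - 25
= -5


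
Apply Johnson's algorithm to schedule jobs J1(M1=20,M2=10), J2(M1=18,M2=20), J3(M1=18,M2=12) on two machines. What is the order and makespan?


Johnson's rule:
Group 1 (M1≤M2, sort by M1): ['J2']
Group 2 (M1>M2, sort desc M2): ['J3', 'J1']
Sequence: J2 → J3 → J1
Makespan calculation:
  J2: M1 done=18, M2 done=38
  J3: M1 done=36, M2 done=50
  J1: M1 done=56, M2 done=66
= Sequence: J2 → J3 → J1, Makespan: 66


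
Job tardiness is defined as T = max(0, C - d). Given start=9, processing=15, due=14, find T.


Completion = start + processing = 9 + 15 = 24
Tardiness = max(0, C - d) = max(0, 24 - 14)
= max(0, 10)
= 10


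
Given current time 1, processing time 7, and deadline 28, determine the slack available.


Slack = due - current_time - processing
= 28 - 1 - 7
= 20


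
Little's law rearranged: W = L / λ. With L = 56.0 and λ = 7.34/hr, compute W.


Little's law: L = λW → W = L / λ
= 56.0 / 7.34
= 7.63 hours


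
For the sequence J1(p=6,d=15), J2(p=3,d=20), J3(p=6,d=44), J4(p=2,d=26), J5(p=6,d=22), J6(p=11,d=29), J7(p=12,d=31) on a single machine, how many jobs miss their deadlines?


Completion vs due date:
  J1: C=6, d=15 → on time
  J2: C=9, d=20 → on time
  J3: C=15, d=44 → on time
  J4: C=17, d=26 → on time
  J5: C=23, d=22 → TARDY
  J6: C=34, d=29 → TARDY
  J7: C=46, d=31 → TARDY
Tardy jobs: J5, J6, J7
Count = 3


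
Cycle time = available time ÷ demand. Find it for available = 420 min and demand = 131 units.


Cycle time = available time / demand
= 420 / 131
= 3.21 min/unit


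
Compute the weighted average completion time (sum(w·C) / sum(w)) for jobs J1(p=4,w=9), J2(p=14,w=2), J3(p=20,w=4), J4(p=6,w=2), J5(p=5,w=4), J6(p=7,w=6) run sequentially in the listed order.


Completion times:
  J1: C=4, w×C=9×4=36
  J2: C=18, w×C=2×18=36
  J3: C=38, w×C=4×38=152
  J4: C=44, w×C=2×44=88
  J5: C=49, w×C=4×49=196
  J6: C=56, w×C=6×56=336
Sum w×C = 844
Sum w = 27
Weighted avg = 844/27
= 31.26


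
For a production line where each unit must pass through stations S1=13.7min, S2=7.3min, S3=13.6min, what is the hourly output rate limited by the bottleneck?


Bottleneck = longest station time
Station times: [13.7, 7.3, 13.6]
Max = 13.7 min
Rate = 60 / 13.7
= 4.38 units/hour (bottleneck: 13.7min)


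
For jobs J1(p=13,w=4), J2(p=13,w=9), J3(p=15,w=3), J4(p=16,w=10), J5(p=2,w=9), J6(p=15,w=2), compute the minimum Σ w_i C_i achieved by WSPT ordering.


WSPT order (by p/w): J5 → J2 → J4 → J1 → J3 → J6
  J5: C=2, w·C=9×2=18
  J2: C=15, w·C=9×15=135
  J4: C=31, w·C=10×31=310
  J1: C=44, w·C=4×44=176
  J3: C=59, w·C=3×59=177
  J6: C=74, w·C=2×74=148
Σ w·C = 964
= 964


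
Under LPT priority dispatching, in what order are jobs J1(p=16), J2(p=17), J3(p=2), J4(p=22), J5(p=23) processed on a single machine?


LPT: sort by longest processing time first
  J5: p=23
  J4: p=22
  J2: p=17
  J1: p=16
  J3: p=2
Order: J5 → J4 → J2 → J1 → J3


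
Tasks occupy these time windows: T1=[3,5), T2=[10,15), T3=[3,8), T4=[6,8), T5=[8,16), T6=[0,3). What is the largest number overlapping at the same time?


Check each time point for overlaps:
  t=3: 2 tasks active (T1, T3)
Max concurrent = 2


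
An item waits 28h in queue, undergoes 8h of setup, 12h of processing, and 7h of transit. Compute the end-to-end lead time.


Lead time = queue + setup + processing + transit
= 28 + 8 + 12 + 7
= 55 hours


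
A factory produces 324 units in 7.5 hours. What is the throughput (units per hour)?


Throughput = units / time
= 324 / 7.5
= 43.2 units/hour


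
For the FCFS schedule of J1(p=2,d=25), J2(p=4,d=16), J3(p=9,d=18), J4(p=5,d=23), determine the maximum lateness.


Lateness per job (L = C - d):
  J1: C=2, d=25, L=-23
  J2: C=6, d=16, L=-10
  J3: C=15, d=18, L=-3
  J4: C=20, d=23, L=-3
Lmax = max(-23, -10, -3, -3)
= -3


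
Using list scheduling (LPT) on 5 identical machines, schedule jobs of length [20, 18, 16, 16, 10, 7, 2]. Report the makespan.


Jobs (LPT sorted): [20, 18, 16, 16, 10, 7, 2]
Machines: 5
  J=20 → Machine 1 (load: 0+20=20)
  J=18 → Machine 2 (load: 0+18=18)
  J=16 → Machine 3 (load: 0+16=16)
  J=16 → Machine 4 (load: 0+16=16)
  J=10 → Machine 5 (load: 0+10=10)
  J=7 → Machine 5 (load: 10+7=17)
  J=2 → Machine 3 (load: 16+2=18)
Machine loads: [20, 18, 18, 16, 17]
Makespan = max = 20 time units


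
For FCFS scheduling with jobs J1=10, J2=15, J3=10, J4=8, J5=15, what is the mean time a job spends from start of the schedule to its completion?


Completion times:
  J1: completes at 10
  J2: completes at 25
  J3: completes at 35
  J4: completes at 43
  J5: completes at 58
Sum = 171
Average = 171/5
= 34.20


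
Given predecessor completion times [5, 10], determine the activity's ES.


ES = max of all predecessor completion times
Predecessors: [5, 10]
ES = max(5, 10)
= 10


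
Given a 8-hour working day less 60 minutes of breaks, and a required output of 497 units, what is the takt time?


Available = 8×60 - 60 = 420 min
Takt time = 420 / 497
= 0.85 min/unit


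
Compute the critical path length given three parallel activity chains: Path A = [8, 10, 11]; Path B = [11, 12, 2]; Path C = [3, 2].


Path A: 8 + 10 + 11 = 29
Path B: 11 + 12 + 2 = 25
Path C: 3 + 2 = 5
Critical path = longest = max(29, 25, 5)
= 29 (Path A)


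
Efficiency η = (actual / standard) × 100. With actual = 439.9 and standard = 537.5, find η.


Efficiency = (actual / standard) × 100
= (439.9 / 537.5) × 100
= 81.8%


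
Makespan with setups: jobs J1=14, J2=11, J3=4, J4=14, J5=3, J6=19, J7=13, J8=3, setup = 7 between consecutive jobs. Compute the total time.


Makespan = Σ processing + (n-1) × setup
= (14 + 11 + 4 + 14 + 3 + 19 + 13 + 3) + (8-1)×7
= 81 + 49
= 130 time units


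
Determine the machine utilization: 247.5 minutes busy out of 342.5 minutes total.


Utilization = busy / total × 100
= 247.5 / 342.5 × 100
= 72.3%


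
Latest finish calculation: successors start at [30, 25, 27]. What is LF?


LF = min of all successor start times
Successors start at: [30, 25, 27]
LF = min(30, 25, 27)
= 25


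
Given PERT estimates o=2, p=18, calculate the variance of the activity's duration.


σ² = ((p - o) / 6)² = (p - o)² / 36
= (18 - 2)² / 36
= 16² / 36
= 256 / 36
= 7.1111


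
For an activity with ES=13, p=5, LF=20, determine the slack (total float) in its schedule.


EF = ES + duration = 13 + 5 = 18
LS = LF - duration = 20 - 5 = 15
Total Float = LF - EF = 20 - 18
(or LS - ES = 15 - 13)
= 2


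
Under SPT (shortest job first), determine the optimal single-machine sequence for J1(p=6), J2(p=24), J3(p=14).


SPT: sort by shortest processing time
  J1: p=6
  J3: p=14
  J2: p=24
Order: J1 → J3 → J2


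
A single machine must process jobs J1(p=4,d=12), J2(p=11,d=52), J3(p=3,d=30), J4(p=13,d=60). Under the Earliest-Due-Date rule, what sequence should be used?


EDD: sort by earliest due date
  J1: d=12, p=4
  J3: d=30, p=3
  J2: d=52, p=11
  J4: d=60, p=13
Order: J1 → J3 → J2 → J4


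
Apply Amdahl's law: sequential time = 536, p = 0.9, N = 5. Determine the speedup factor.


Amdahl's law: T_p = T × ((1-p) + p/N)
= 536 × ((1-0.9) + 0.9/5)
= 536 × (0.10 + 0.1800)
= 536 × 0.2800
= 150.08
Speedup = 536/150.08
= 3.57×


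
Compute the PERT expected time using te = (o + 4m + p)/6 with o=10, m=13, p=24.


te = (o + 4m + p) / 6
= (10 + 4×13 + 24) / 6
= (10 + 52 + 24) / 6
= 86 / 6
= 14.33


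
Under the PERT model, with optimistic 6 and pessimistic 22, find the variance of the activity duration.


σ² = ((p - o) / 6)² = (p - o)² / 36
= (22 - 6)² / 36
= 16² / 36
= 256 / 36
= 7.1111


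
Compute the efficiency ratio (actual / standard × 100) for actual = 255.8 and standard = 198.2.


Efficiency = (actual / standard) × 100
= (255.8 / 198.2) × 100
= 129.1%


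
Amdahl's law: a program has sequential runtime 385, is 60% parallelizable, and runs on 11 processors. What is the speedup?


Amdahl's law: T_p = T × ((1-p) + p/N)
= 385 × ((1-0.6) + 0.6/11)
= 385 × (0.40 + 0.0545)
= 385 × 0.4545
= 175.00
Speedup = 385/175.00
= 2.20×


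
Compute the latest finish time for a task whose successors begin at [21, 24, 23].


LF = min of all successor start times
Successors start at: [21, 24, 23]
LF = min(21, 24, 23)
= 21


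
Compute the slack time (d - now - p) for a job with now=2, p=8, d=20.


Slack = due - current_time - processing
= 20 - 2 - 8
= 10


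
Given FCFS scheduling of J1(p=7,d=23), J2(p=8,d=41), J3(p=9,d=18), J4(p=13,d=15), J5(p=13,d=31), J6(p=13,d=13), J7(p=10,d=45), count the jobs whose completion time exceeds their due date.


Completion vs due date:
  J1: C=7, d=23 → on time
  J2: C=15, d=41 → on time
  J3: C=24, d=18 → TARDY
  J4: C=37, d=15 → TARDY
  J5: C=50, d=31 → TARDY
  J6: C=63, d=13 → TARDY
  J7: C=73, d=45 → TARDY
Tardy jobs: J3, J4, J5, J6, J7
Count = 5


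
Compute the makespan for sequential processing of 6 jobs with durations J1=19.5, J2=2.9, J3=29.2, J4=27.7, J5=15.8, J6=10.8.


Sequential makespan: sum all processing times
= 19.5 + 2.9 + 29.2 + 27.7 + 15.8 + 10.8
= 105.9 time units


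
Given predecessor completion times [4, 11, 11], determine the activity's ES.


ES = max of all predecessor completion times
Predecessors: [4, 11, 11]
ES = max(4, 11, 11)
= 11


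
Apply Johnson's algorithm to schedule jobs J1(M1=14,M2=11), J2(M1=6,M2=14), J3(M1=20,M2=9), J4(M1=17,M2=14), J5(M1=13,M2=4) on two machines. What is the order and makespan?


Johnson's rule:
Group 1 (M1≤M2, sort by M1): ['J2']
Group 2 (M1>M2, sort desc M2): ['J4', 'J1', 'J3', 'J5']
Sequence: J2 → J4 → J1 → J3 → J5
Makespan calculation:
  J2: M1 done=6, M2 done=20
  J4: M1 done=23, M2 done=37
  J1: M1 done=37, M2 done=48
  J3: M1 done=57, M2 done=66
  J5: M1 done=70, M2 done=74
= Sequence: J2 → J4 → J1 → J3 → J5, Makespan: 74


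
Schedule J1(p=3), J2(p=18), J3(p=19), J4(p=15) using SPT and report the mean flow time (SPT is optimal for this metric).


SPT order: J1 → J4 → J2 → J3
Completion times:
  J1: C=3
  J4: C=18
  J2: C=36
  J3: C=55
Sum = 112, n = 4
Mean flow = 112/4
= 28.00


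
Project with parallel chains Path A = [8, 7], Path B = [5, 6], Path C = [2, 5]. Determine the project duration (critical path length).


Path A: 8 + 7 = 15
Path B: 5 + 6 = 11
Path C: 2 + 5 = 7
Critical path = longest = max(15, 11, 7)
= 15 (Path A)


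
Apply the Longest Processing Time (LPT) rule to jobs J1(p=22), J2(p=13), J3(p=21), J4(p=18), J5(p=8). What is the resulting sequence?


LPT: sort by longest processing time first
  J1: p=22
  J3: p=21
  J4: p=18
  J2: p=13
  J5: p=8
Order: J1 → J3 → J4 → J2 → J5


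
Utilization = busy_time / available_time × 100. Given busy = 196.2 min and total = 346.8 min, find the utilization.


Utilization = busy / total × 100
= 196.2 / 346.8 × 100
= 56.6%


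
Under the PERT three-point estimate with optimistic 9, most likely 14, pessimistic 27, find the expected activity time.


te = (o + 4m + p) / 6
= (9 + 4×14 + 27) / 6
= (9 + 56 + 27) / 6
= 92 / 6
= 15.33


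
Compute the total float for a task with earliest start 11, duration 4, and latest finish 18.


EF = ES + duration = 11 + 4 = 15
LS = LF - duration = 18 - 4 = 14
Total Float = LF - EF = 18 - 15
(or LS - ES = 14 - 11)
= 3


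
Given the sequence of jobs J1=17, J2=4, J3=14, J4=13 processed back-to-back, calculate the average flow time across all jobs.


Completion times:
  J1: completes at 17
  J2: completes at 21
  J3: completes at 35
  J4: completes at 48
Sum = 121
Average = 121/4
= 30.25


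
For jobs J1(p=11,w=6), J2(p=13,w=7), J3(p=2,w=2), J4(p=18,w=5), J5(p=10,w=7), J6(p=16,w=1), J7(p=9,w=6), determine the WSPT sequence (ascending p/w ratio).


WSPT (Smith's rule): sort by p/w ascending
  J3: p/w = 2/2 = 1.000
  J5: p/w = 10/7 = 1.429
  J7: p/w = 9/6 = 1.500
  J1: p/w = 11/6 = 1.833
  J2: p/w = 13/7 = 1.857
  J4: p/w = 18/5 = 3.600
  J6: p/w = 16/1 = 16.000
Order: J3 → J5 → J7 → J1 → J2 → J4 → J6


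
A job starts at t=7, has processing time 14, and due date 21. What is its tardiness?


Completion = start + processing = 7 + 14 = 21
Tardiness = max(0, C - d) = max(0, 21 - 21)
= max(0, 0)
= 0


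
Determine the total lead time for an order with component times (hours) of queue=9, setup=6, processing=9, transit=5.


Lead time = queue + setup + processing + transit
= 9 + 6 + 9 + 5
= 29 hours


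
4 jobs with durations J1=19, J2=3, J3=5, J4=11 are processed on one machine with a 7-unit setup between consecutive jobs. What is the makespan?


Makespan = Σ processing + (n-1) × setup
= (19 + 3 + 5 + 11) + (4-1)×7
= 38 + 21
= 59 time units


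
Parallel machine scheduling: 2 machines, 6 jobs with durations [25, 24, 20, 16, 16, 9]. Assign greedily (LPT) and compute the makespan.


Jobs (LPT sorted): [25, 24, 20, 16, 16, 9]
Machines: 2
  J=25 → Machine 1 (load: 0+25=25)
  J=24 → Machine 2 (load: 0+24=24)
  J=20 → Machine 2 (load: 24+20=44)
  J=16 → Machine 1 (load: 25+16=41)
  J=16 → Machine 1 (load: 41+16=57)
  J=9 → Machine 2 (load: 44+9=53)
Machine loads: [57, 53]
Makespan = max = 57 time units


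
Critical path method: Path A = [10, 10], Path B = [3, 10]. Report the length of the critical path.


Path A: 10 + 10 = 20
Path B: 3 + 10 = 13
Critical path = longest = max(20, 13)
= 20 (Path A)


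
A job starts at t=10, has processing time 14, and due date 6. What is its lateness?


Completion = 10 + 14 = 24
Lateness = C - d = 24 - 6
= 18


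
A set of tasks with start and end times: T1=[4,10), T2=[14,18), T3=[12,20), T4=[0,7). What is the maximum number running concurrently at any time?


Check each time point for overlaps:
  t=4: 2 tasks active (T1, T4)
Max concurrent = 2


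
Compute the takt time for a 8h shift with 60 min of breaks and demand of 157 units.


Available = 8×60 - 60 = 420 min
Takt time = 420 / 157
= 2.68 min/unit


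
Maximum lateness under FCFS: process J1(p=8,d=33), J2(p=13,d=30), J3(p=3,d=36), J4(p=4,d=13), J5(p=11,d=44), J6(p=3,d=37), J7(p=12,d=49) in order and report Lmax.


Lateness per job (L = C - d):
  J1: C=8, d=33, L=-25
  J2: C=21, d=30, L=-9
  J3: C=24, d=36, L=-12
  J4: C=28, d=13, L=15
  J5: C=39, d=44, L=-5
  J6: C=42, d=37, L=5
  J7: C=54, d=49, L=5
Lmax = max(-25, -9, -12, 15, -5, 5, 5)
= 15


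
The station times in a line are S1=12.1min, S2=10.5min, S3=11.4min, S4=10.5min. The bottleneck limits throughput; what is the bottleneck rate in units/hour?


Bottleneck = longest station time
Station times: [12.1, 10.5, 11.4, 10.5]
Max = 12.1 min
Rate = 60 / 12.1
= 4.96 units/hour (bottleneck: 12.1min)


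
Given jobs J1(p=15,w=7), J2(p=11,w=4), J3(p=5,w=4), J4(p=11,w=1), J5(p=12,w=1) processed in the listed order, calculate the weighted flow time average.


Completion times:
  J1: C=15, w×C=7×15=105
  J2: C=26, w×C=4×26=104
  J3: C=31, w×C=4×31=124
  J4: C=42, w×C=1×42=42
  J5: C=54, w×C=1×54=54
Sum w×C = 429
Sum w = 17
Weighted avg = 429/17
= 25.24


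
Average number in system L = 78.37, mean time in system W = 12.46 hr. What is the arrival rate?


Little's law: L = λW → λ = L / W
= 78.37 / 12.46
= 6.29 per hour


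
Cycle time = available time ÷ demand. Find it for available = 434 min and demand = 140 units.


Cycle time = available time / demand
= 434 / 140
= 3.10 min/unit


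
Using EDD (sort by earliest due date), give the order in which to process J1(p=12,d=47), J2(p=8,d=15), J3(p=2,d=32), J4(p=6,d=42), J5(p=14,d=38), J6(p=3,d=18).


EDD: sort by earliest due date
  J2: d=15, p=8
  J6: d=18, p=3
  J3: d=32, p=2
  J5: d=38, p=14
  J4: d=42, p=6
  J1: d=47, p=12
Order: J2 → J6 → J3 → J5 → J4 → J1


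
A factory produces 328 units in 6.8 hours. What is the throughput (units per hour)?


Throughput = units / time
= 328 / 6.8
= 48.2 units/hour


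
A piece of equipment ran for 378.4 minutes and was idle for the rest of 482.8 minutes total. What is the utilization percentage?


Utilization = busy / total × 100
= 378.4 / 482.8 × 100
= 78.4%


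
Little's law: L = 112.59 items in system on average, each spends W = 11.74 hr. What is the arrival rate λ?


Little's law: L = λW → λ = L / W
= 112.59 / 11.74
= 9.59 per hour


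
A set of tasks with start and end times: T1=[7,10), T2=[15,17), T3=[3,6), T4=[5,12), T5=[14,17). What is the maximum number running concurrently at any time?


Check each time point for overlaps:
  t=5: 2 tasks active (T3, T4)
Max concurrent = 2


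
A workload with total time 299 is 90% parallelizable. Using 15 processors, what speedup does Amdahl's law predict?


Amdahl's law: T_p = T × ((1-p) + p/N)
= 299 × ((1-0.9) + 0.9/15)
= 299 × (0.10 + 0.0600)
= 299 × 0.1600
= 47.84
Speedup = 299/47.84
= 6.25×


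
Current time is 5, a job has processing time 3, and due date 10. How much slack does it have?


Slack = due - current_time - processing
= 10 - 5 - 3
= 2


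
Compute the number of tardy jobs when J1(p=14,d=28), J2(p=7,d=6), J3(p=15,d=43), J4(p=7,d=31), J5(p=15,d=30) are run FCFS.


Completion vs due date:
  J1: C=14, d=28 → on time
  J2: C=21, d=6 → TARDY
  J3: C=36, d=43 → on time
  J4: C=43, d=31 → TARDY
  J5: C=58, d=30 → TARDY
Tardy jobs: J2, J4, J5
Count = 3


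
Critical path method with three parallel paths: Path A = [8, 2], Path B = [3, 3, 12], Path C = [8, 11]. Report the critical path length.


Path A: 8 + 2 = 10
Path B: 3 + 3 + 12 = 18
Path C: 8 + 11 = 19
Critical path = longest = max(10, 18, 19)
= 19 (Path C)


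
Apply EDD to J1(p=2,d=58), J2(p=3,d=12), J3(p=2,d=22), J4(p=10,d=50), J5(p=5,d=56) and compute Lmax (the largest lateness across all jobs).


EDD order: J2 → J3 → J4 → J5 → J1
Completion and lateness:
  J2: C=3, d=12, L=3-12=-9
  J3: C=5, d=22, L=5-22=-17
  J4: C=15, d=50, L=15-50=-35
  J5: C=20, d=56, L=20-56=-36
  J1: C=22, d=58, L=22-58=-36
Lmax = max(-9, -17, -35, -36, -36)
= -9


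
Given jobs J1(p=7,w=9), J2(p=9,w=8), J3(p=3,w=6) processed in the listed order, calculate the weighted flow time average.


Completion times:
  J1: C=7, w×C=9×7=63
  J2: C=16, w×C=8×16=128
  J3: C=19, w×C=6×19=114
Sum w×C = 305
Sum w = 23
Weighted avg = 305/23
= 13.26


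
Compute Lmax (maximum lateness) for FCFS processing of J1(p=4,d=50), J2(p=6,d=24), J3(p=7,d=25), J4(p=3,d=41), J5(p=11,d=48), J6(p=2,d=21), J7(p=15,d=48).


Lateness per job (L = C - d):
  J1: C=4, d=50, L=-46
  J2: C=10, d=24, L=-14
  J3: C=17, d=25, L=-8
  J4: C=20, d=41, L=-21
  J5: C=31, d=48, L=-17
  J6: C=33, d=21, L=12
  J7: C=48, d=48, L=0
Lmax = max(-46, -14, -8, -21, -17, 12, 0)
= 12


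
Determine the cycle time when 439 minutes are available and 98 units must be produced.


Cycle time = available time / demand
= 439 / 98
= 4.48 min/unit


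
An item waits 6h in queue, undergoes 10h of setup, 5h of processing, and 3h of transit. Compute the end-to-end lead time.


Lead time = queue + setup + processing + transit
= 6 + 10 + 5 + 3
= 24 hours


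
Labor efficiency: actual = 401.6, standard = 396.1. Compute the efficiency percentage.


Efficiency = (actual / standard) × 100
= (401.6 / 396.1) × 100
= 101.4%


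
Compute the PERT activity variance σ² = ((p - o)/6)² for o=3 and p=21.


σ² = ((p - o) / 6)² = (p - o)² / 36
= (21 - 3)² / 36
= 18² / 36
= 324 / 36
= 9.0000


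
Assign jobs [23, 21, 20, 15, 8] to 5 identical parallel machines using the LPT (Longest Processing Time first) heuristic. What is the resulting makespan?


Jobs (LPT sorted): [23, 21, 20, 15, 8]
Machines: 5
  J=23 → Machine 1 (load: 0+23=23)
  J=21 → Machine 2 (load: 0+21=21)
  J=20 → Machine 3 (load: 0+20=20)
  J=15 → Machine 4 (load: 0+15=15)
  J=8 → Machine 5 (load: 0+8=8)
Machine loads: [23, 21, 20, 15, 8]
Makespan = max = 23 time units


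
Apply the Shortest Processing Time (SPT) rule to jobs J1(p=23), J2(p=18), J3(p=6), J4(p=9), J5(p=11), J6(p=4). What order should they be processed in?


SPT: sort by shortest processing time
  J6: p=4
  J3: p=6
  J4: p=9
  J5: p=11
  J2: p=18
  J1: p=23
Order: J6 → J3 → J4 → J5 → J2 → J1


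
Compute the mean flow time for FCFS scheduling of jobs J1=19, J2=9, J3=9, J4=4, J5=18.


Completion times:
  J1: completes at 19
  J2: completes at 28
  J3: completes at 37
  J4: completes at 41
  J5: completes at 59
Sum = 184
Average = 184/5
= 36.80


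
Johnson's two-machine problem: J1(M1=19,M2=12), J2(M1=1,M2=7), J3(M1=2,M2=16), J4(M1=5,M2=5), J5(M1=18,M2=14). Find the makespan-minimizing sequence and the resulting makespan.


Johnson's rule:
Group 1 (M1≤M2, sort by M1): ['J2', 'J3', 'J4']
Group 2 (M1>M2, sort desc M2): ['J5', 'J1']
Sequence: J2 → J3 → J4 → J5 → J1
Makespan calculation:
  J2: M1 done=1, M2 done=8
  J3: M1 done=3, M2 done=24
  J4: M1 done=8, M2 done=29
  J5: M1 done=26, M2 done=43
  J1: M1 done=45, M2 done=57
= Sequence: J2 → J3 → J4 → J5 → J1, Makespan: 57


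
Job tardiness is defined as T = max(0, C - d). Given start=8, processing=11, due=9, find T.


Completion = start + processing = 8 + 11 = 19
Tardiness = max(0, C - d) = max(0, 19 - 9)
= max(0, 10)
= 10


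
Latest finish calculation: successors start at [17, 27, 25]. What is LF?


LF = min of all successor start times
Successors start at: [17, 27, 25]
LF = min(17, 27, 25)
= 17


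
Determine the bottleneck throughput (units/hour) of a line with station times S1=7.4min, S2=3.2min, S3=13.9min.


Bottleneck = longest station time
Station times: [7.4, 3.2, 13.9]
Max = 13.9 min
Rate = 60 / 13.9
= 4.32 units/hour (bottleneck: 13.9min)


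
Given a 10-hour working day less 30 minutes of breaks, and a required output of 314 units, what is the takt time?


Available = 10×60 - 30 = 570 min
Takt time = 570 / 314
= 1.82 min/unit


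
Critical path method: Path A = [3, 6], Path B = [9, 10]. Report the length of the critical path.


Path A: 3 + 6 = 9
Path B: 9 + 10 = 19
Critical path = longest = max(9, 19)
= 19 (Path B)


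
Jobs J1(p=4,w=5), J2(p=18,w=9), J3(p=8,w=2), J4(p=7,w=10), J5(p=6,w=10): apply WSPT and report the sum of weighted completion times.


WSPT order (by p/w): J5 → J4 → J1 → J2 → J3
  J5: C=6, w·C=10×6=60
  J4: C=13, w·C=10×13=130
  J1: C=17, w·C=5×17=85
  J2: C=35, w·C=9×35=315
  J3: C=43, w·C=2×43=86
Σ w·C = 676
= 676


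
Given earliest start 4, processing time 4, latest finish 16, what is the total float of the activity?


EF = ES + duration = 4 + 4 = 8
LS = LF - duration = 16 - 4 = 12
Total Float = LF - EF = 16 - 8
(or LS - ES = 12 - 4)
= 8


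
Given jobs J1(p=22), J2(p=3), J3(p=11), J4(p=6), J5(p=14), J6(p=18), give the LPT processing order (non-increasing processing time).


LPT: sort by longest processing time first
  J1: p=22
  J6: p=18
  J5: p=14
  J3: p=11
  J4: p=6
  J2: p=3
Order: J1 → J6 → J5 → J3 → J4 → J2


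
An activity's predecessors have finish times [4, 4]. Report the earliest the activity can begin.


ES = max of all predecessor completion times
Predecessors: [4, 4]
ES = max(4, 4)
= 4


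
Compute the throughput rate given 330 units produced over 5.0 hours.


Throughput = units / time
= 330 / 5.0
= 66.0 units/hour


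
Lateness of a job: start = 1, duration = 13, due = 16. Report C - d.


Completion = 1 + 13 = 14
Lateness = C - d = 14 - 16
= -2


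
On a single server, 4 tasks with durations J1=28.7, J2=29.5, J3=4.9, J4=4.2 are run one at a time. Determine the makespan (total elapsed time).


Sequential makespan: sum all processing times
= 28.7 + 29.5 + 4.9 + 4.2
= 67.3 time units


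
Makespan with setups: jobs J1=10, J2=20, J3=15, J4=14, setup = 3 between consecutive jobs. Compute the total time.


Makespan = Σ processing + (n-1) × setup
= (10 + 20 + 15 + 14) + (4-1)×3
= 59 + 9
= 68 time units


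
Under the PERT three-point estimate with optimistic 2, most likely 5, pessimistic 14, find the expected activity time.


te = (o + 4m + p) / 6
= (2 + 4×5 + 14) / 6
= (2 + 20 + 14) / 6
= 36 / 6
= 6.00


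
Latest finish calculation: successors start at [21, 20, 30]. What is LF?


LF = min of all successor start times
Successors start at: [21, 20, 30]
LF = min(21, 20, 30)
= 20


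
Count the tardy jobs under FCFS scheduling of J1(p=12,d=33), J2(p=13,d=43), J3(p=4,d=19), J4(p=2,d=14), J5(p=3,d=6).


Completion vs due date:
  J1: C=12, d=33 → on time
  J2: C=25, d=43 → on time
  J3: C=29, d=19 → TARDY
  J4: C=31, d=14 → TARDY
  J5: C=34, d=6 → TARDY
Tardy jobs: J3, J4, J5
Count = 3


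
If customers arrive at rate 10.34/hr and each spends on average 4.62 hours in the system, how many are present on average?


Little's law: L = λ × W
= 10.34 × 4.62
= 47.77


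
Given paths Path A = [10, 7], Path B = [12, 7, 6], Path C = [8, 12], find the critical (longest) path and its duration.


Path A: 10 + 7 = 17
Path B: 12 + 7 + 6 = 25
Path C: 8 + 12 = 20
Critical path = longest = max(17, 25, 20)
= 25 (Path B)


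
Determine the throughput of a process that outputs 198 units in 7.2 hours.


Throughput = units / time
= 198 / 7.2
= 27.5 units/hour
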